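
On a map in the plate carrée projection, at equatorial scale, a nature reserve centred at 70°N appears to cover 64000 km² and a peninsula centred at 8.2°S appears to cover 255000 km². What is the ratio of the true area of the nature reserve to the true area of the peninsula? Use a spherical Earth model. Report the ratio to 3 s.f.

0.0867

Plate carrée has h = 1 and k = sec φ, giving areal scale sec φ; true area = (apparent area) · cos φ.
True area of nature reserve: 64000 × cos(70°) = 64000 × 0.3420 = 21890 km².
True area of peninsula: 255000 × cos(8.2°) = 255000 × 0.9898 = 252400 km².
Ratio = 21890 / 252400 ≈ 0.0867.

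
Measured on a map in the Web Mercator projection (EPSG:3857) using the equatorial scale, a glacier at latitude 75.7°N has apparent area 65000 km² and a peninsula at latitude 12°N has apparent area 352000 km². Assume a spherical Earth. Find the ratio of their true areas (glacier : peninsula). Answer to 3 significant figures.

On Mercator the areal scale is sec²φ, so true area = apparent × cos²φ.
True area of glacier: 65000 × cos²(75.7°) = 65000 × 0.06101 = 3966 km².
True area of peninsula: 352000 × cos²(12°) = 352000 × 0.9568 = 336800 km².
Ratio = 3966 / 336800 ≈ 0.0118.

0.0118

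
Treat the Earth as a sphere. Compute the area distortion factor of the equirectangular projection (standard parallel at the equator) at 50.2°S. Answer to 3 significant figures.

1.56

Plate carrée maps x = Rλ, y = Rφ. The meridian scale is h = 1 and the parallel scale is k = 1/cos φ = sec φ.
Areal scale = h·k = 1 × sec φ; at 50.2°, h = 1.000, k = 1.562, so h·k = 1.562.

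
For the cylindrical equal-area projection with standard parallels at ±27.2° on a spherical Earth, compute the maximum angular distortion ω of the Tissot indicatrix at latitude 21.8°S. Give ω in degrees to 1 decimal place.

Cylindrical equal-area (φ₀ = 27.2°): h = cos φ / cos 27.2° along meridians, k = cos 27.2° / cos φ along parallels; h·k = 1.
At 21.8°: h = 1.044, k = 0.9579; principal scales a = 1.044, b = 0.9579.
sin(ω/2) = (a − b)/(a + b) = 0.08601/2.002 = 0.04296, so ω = 2 arcsin(0.04296) ≈ 4.9°.

4.9°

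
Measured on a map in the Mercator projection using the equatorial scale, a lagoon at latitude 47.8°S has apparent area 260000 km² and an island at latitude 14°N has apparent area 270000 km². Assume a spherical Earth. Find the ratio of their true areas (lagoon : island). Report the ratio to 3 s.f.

Mercator's areal exaggeration is sec²φ; hence true area = (apparent area) · cos²φ.
True area of lagoon: 260000 × cos²(47.8°) = 260000 × 0.4512 = 117300 km².
True area of island: 270000 × cos²(14°) = 270000 × 0.9415 = 254200 km².
Ratio = 117300 / 254200 ≈ 0.462.

0.462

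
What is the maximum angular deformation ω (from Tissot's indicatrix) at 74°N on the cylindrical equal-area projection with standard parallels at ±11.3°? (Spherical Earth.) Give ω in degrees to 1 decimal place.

For cylindrical equal-area with standard parallel φ₀, h = cos φ / cos φ₀ and k = cos φ₀ / cos φ, so h·k = 1.
At 74°: h = 0.2811, k = 3.558; principal scales a = 3.558, b = 0.2811.
sin(ω/2) = (a − b)/(a + b) = 3.277/3.839 = 0.8536, so ω = 2 arcsin(0.8536) ≈ 117.2°.

117.2°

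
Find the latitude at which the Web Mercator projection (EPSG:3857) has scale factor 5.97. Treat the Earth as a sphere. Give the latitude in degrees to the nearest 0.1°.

80.4°

Mercator scale is k = sec φ = 1/cos φ.
1/cos φ = 5.97  ⇒  cos φ = 0.1675  ⇒  φ = arccos(0.1675) ≈ 80.4°.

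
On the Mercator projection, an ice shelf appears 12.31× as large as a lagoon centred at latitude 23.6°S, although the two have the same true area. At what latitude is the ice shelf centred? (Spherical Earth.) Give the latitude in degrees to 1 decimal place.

On Mercator, (apparent₁)/(apparent₂) = sec²φ₁ / sec²φ₂ when true areas are equal.
cos²φ₂ / cos²φ₁ = 12.31  ⇒  cos φ₁ = cos 23.6° / √12.31 = 0.9164/3.509 = 0.2612.
φ₁ = arccos(0.2612) ≈ 74.9°.

74.9°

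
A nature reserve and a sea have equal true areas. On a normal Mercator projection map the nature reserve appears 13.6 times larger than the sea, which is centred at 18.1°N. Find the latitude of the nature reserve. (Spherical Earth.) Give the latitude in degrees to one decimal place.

On Mercator, (apparent₁)/(apparent₂) = sec²φ₁ / sec²φ₂ when true areas are equal.
cos²φ₂ / cos²φ₁ = 13.6  ⇒  cos φ₁ = cos 18.1° / √13.6 = 0.9505/3.688 = 0.2577.
φ₁ = arccos(0.2577) ≈ 75.1°.

75.1°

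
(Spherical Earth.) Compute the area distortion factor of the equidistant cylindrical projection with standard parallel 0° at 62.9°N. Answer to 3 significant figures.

2.20

For the equirectangular projection with φ₀ = 0 (plate carrée), h = 1 along meridians and k = sec φ along parallels.
Areal scale = h·k = 1 × sec φ; at 62.9°, h = 1.000, k = 2.195, so h·k = 2.195.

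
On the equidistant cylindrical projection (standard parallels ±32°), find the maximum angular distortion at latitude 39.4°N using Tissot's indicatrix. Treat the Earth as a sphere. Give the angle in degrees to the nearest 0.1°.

5.3°

The equidistant cylindrical projection with φ₀ = 32° has h = 1 (meridians true) and k = cos φ₀ / cos φ along parallels.
At 39.4°: h = 1.000, k = 1.097; principal scales a = 1.097, b = 1.000.
sin(ω/2) = (a − b)/(a + b) = 0.09747/2.097 = 0.04647, so ω = 2 arcsin(0.04647) ≈ 5.3°.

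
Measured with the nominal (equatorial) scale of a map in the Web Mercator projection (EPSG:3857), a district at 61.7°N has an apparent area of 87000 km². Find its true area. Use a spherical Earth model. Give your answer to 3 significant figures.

19600 km²

The Mercator projection is conformal; its linear scale factor is the same in every direction and equals sec φ = 1/cos φ.
Areal scale = k² = sec²φ = 1/cos²(61.7°) = 1/0.4741² = 4.449.
True area = apparent / (areal scale) = 87000 / 4.449 ≈ 19600 km².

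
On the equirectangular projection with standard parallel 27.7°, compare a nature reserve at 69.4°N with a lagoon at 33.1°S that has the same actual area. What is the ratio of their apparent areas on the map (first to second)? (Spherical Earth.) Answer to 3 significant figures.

With standard parallel φ₀ = 27.7°, the equirectangular projection gives x = Rλ cos φ₀, y = Rφ, so h = 1 and k = cos 27.7° / cos φ.
Areal scale at 69.4°: h·k = 1.000 × 2.516 = 2.516.
Areal scale at 33.1°: h·k = 1.000 × 1.057 = 1.057.
Ratio = 2.516/1.057 ≈ 2.38.

2.38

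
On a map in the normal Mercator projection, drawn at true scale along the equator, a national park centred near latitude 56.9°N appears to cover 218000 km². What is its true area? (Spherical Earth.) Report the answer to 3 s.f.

65000 km²

The Mercator projection is conformal; its linear scale factor is the same in every direction and equals sec φ = 1/cos φ.
Areal scale = k² = sec²φ = 1/cos²(56.9°) = 1/0.5461² = 3.353.
True area = apparent / (areal scale) = 218000 / 3.353 ≈ 65000 km².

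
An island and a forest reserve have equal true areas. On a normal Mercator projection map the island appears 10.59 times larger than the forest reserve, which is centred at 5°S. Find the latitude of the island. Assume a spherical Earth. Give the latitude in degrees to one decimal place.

For equal true areas on Mercator, apparent areas scale as sec²φ, so the ratio is cos²φ₂ / cos²φ₁.
cos²φ₂ / cos²φ₁ = 10.59  ⇒  cos φ₁ = cos 5° / √10.59 = 0.9962/3.254 = 0.3061.
φ₁ = arccos(0.3061) ≈ 72.2°.

72.2°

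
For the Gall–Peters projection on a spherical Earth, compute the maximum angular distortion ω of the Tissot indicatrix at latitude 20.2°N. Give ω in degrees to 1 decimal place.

Gall–Peters is a cylindrical equal-area projection with standard parallels at ±45°. For cylindrical equal-area with standard parallel φ₀, h = cos φ / cos φ₀ and k = cos φ₀ / cos φ, so h·k = 1.
At 20.2°: h = 1.327, k = 0.7534; principal scales a = 1.327, b = 0.7534.
sin(ω/2) = (a − b)/(a + b) = 0.5738/2.081 = 0.2758, so ω = 2 arcsin(0.2758) ≈ 32.0°.

32.0°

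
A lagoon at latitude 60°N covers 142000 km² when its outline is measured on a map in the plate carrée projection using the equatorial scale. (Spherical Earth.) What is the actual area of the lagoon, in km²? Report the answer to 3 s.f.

71000 km²

In the plate carrée (x = Rλ, y = Rφ), meridians are true-scale (h = 1) and parallels are stretched by k = sec φ.
Areal scale = h·k = 1 × sec φ; at 60°, h = 1.000, k = 2.000, so h·k = 2.000.
True area = apparent / (areal scale) = 142000 / 2.000 ≈ 71000 km².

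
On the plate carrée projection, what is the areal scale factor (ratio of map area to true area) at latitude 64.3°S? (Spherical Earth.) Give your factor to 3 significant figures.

Plate carrée maps x = Rλ, y = Rφ. The meridian scale is h = 1 and the parallel scale is k = 1/cos φ = sec φ.
Areal scale = h·k = 1 × sec φ; at 64.3°, h = 1.000, k = 2.306, so h·k = 2.306.

2.31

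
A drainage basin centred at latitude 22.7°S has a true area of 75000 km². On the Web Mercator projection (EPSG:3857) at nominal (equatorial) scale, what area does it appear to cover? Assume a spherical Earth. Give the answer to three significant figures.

The Mercator projection is conformal; its linear scale factor is the same in every direction and equals sec φ = 1/cos φ.
Areal scale = k² = sec²φ = 1/cos²(22.7°) = 1/0.9225² = 1.175.
Apparent area = 75000 × 1.175 ≈ 88100 km².

88100 km²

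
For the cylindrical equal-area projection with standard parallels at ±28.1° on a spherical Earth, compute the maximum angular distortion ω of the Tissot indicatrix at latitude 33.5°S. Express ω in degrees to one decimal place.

Cylindrical equal-area (φ₀ = 28.1°): h = cos φ / cos 28.1° along meridians, k = cos 28.1° / cos φ along parallels; h·k = 1.
At 33.5°: h = 0.9453, k = 1.058; principal scales a = 1.058, b = 0.9453.
sin(ω/2) = (a − b)/(a + b) = 0.1125/2.003 = 0.05618, so ω = 2 arcsin(0.05618) ≈ 6.4°.

6.4°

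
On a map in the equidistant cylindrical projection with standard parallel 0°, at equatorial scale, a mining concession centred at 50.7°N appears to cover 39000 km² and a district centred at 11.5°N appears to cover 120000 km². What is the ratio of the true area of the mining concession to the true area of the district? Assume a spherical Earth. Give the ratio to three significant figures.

0.210

On the plate carrée, areal scale = h·k = 1 × sec φ, so true area = apparent × cos φ.
True area of mining concession: 39000 × cos(50.7°) = 39000 × 0.6334 = 24700 km².
True area of district: 120000 × cos(11.5°) = 120000 × 0.9799 = 117600 km².
Ratio = 24700 / 117600 ≈ 0.210.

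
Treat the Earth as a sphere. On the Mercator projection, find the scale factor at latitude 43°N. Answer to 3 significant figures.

1.37

Mercator is conformal, so the point scale is isotropic: h = k = sec φ = 1/cos φ.
k = 1/cos 43° = 1/0.7314 = 1.367.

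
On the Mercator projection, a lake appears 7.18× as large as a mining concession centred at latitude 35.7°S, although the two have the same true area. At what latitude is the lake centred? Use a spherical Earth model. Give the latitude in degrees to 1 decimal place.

72.4°

On Mercator, (apparent₁)/(apparent₂) = sec²φ₁ / sec²φ₂ when true areas are equal.
cos²φ₂ / cos²φ₁ = 7.18  ⇒  cos φ₁ = cos 35.7° / √7.18 = 0.8121/2.680 = 0.3031.
φ₁ = arccos(0.3031) ≈ 72.4°.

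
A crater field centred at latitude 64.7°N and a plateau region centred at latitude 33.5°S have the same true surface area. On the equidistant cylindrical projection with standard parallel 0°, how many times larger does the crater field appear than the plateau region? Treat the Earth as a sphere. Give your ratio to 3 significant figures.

1.95

Plate carrée maps x = Rλ, y = Rφ. The meridian scale is h = 1 and the parallel scale is k = 1/cos φ = sec φ.
Areal scale at 64.7°: h·k = 1.000 × 2.340 = 2.340.
Areal scale at 33.5°: h·k = 1.000 × 1.199 = 1.199.
Ratio = 2.340/1.199 ≈ 1.95.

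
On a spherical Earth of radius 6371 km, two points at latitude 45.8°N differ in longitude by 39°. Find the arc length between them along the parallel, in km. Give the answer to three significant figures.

3020 km

Arc length along a parallel = R cos φ · Δλ (with Δλ in radians).
= 6371 × cos 45.8° × (39° × π/180) = 6371 × 0.6972 × 0.6807 ≈ 3020 km.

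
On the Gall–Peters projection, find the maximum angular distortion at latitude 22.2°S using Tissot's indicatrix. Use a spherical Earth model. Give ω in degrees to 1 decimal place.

30.5°

Gall–Peters is a cylindrical equal-area projection with standard parallels at ±45°. Cylindrical equal-area (φ₀ = 45°): h = cos φ / cos 45° along meridians, k = cos 45° / cos φ along parallels; h·k = 1.
At 22.2°: h = 1.309, k = 0.7637; principal scales a = 1.309, b = 0.7637.
sin(ω/2) = (a − b)/(a + b) = 0.5457/2.073 = 0.2632, so ω = 2 arcsin(0.2632) ≈ 30.5°.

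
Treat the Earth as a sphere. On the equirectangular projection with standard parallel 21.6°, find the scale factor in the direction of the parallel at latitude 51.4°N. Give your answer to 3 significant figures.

1.49

In the equirectangular projection with standard parallel φ₀ = 21.6° (x = Rλ cos φ₀, y = Rφ), meridians are true-scale (h = 1) and the parallel scale is k = cos φ₀ / cos φ.
k = cos 21.6° / cos 51.4° = 0.9298/0.6239 = 1.490.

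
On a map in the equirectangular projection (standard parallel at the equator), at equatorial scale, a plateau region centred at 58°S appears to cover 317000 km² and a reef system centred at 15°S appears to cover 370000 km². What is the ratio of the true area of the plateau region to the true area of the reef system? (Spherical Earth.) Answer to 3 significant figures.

0.470

Plate carrée has h = 1 and k = sec φ, giving areal scale sec φ; true area = (apparent area) · cos φ.
True area of plateau region: 317000 × cos(58°) = 317000 × 0.5299 = 168000 km².
True area of reef system: 370000 × cos(15°) = 370000 × 0.9659 = 357400 km².
Ratio = 168000 / 357400 ≈ 0.470.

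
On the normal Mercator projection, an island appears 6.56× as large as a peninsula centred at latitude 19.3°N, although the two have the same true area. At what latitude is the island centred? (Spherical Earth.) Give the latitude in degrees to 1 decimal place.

On Mercator, (apparent₁)/(apparent₂) = sec²φ₁ / sec²φ₂ when true areas are equal.
cos²φ₂ / cos²φ₁ = 6.56  ⇒  cos φ₁ = cos 19.3° / √6.56 = 0.9438/2.561 = 0.3685.
φ₁ = arccos(0.3685) ≈ 68.4°.

68.4°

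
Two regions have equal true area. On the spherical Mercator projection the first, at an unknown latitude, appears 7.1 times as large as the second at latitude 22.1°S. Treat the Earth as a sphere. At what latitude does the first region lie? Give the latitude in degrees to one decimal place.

For equal true areas on Mercator, apparent areas scale as sec²φ, so the ratio is cos²φ₂ / cos²φ₁.
cos²φ₂ / cos²φ₁ = 7.1  ⇒  cos φ₁ = cos 22.1° / √7.1 = 0.9265/2.665 = 0.3477.
φ₁ = arccos(0.3477) ≈ 69.7°.

69.7°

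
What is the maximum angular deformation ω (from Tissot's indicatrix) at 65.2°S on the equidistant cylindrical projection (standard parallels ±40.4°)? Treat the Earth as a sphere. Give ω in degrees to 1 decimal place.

33.7°

With standard parallel φ₀ = 40.4°, the equirectangular projection gives x = Rλ cos φ₀, y = Rφ, so h = 1 and k = cos 40.4° / cos φ.
At 65.2°: h = 1.000, k = 1.816; principal scales a = 1.816, b = 1.000.
sin(ω/2) = (a − b)/(a + b) = 0.8156/2.816 = 0.2897, so ω = 2 arcsin(0.2897) ≈ 33.7°.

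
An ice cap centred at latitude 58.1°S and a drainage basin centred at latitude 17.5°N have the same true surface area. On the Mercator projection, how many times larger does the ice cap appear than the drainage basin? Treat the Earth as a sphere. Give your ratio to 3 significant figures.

3.26

Mercator is conformal with k = sec φ, so areal scale = k² = sec²φ.
At 58.1°: sec²(58.1°) = 1/0.5284² = 3.581.
At 17.5°: sec²(17.5°) = 1/0.9537² = 1.099.
Ratio = 3.581/1.099 = cos²(17.5°)/cos²(58.1°) ≈ 3.26.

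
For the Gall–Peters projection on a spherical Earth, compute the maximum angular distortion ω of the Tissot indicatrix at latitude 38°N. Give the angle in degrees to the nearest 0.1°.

12.4°

The Gall–Peters projection is cylindrical equal-area with φ₀ = 45°. For cylindrical equal-area with standard parallel φ₀, h = cos φ / cos φ₀ and k = cos φ₀ / cos φ, so h·k = 1.
At 38°: h = 1.114, k = 0.8973; principal scales a = 1.114, b = 0.8973.
sin(ω/2) = (a − b)/(a + b) = 0.2171/2.012 = 0.1079, so ω = 2 arcsin(0.1079) ≈ 12.4°.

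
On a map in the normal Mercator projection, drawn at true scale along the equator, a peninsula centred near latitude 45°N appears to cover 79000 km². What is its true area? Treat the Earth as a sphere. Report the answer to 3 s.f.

For Mercator, h = k = sec φ (a conformal cylindrical projection has a single point scale, 1/cos φ).
Areal scale = k² = sec²φ = 1/cos²(45°) = 1/0.7071² = 2.000.
True area = apparent / (areal scale) = 79000 / 2.000 ≈ 39500 km².

39500 km²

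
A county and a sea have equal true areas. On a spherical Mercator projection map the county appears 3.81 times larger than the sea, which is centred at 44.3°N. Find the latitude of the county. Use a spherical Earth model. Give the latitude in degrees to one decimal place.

68.5°

For equal true areas on Mercator, apparent areas scale as sec²φ, so the ratio is cos²φ₂ / cos²φ₁.
cos²φ₂ / cos²φ₁ = 3.81  ⇒  cos φ₁ = cos 44.3° / √3.81 = 0.7157/1.952 = 0.3667.
φ₁ = arccos(0.3667) ≈ 68.5°.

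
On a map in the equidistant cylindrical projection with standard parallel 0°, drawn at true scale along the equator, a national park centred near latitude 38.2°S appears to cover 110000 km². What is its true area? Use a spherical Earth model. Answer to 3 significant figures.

In the plate carrée (x = Rλ, y = Rφ), meridians are true-scale (h = 1) and parallels are stretched by k = sec φ.
Areal scale = h·k = 1 × sec φ; at 38.2°, h = 1.000, k = 1.272, so h·k = 1.272.
True area = apparent / (areal scale) = 110000 / 1.272 ≈ 86400 km².

86400 km²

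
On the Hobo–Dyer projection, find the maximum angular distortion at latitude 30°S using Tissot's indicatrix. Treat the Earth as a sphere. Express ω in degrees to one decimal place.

The Hobo–Dyer projection is cylindrical equal-area with φ₀ = 37.5°. Cylindrical equal-area (φ₀ = 37.5°): h = cos φ / cos 37.5° along meridians, k = cos 37.5° / cos φ along parallels; h·k = 1.
At 30°: h = 1.092, k = 0.9161; principal scales a = 1.092, b = 0.9161.
sin(ω/2) = (a − b)/(a + b) = 0.1755/2.008 = 0.08742, so ω = 2 arcsin(0.08742) ≈ 10.0°.

10.0°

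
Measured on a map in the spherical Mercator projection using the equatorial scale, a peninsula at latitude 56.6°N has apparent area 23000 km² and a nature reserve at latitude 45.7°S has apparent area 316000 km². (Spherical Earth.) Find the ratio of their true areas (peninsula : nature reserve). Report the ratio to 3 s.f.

0.0452

On Mercator the areal scale is sec²φ, so true area = apparent × cos²φ.
True area of peninsula: 23000 × cos²(56.6°) = 23000 × 0.3030 = 6970 km².
True area of nature reserve: 316000 × cos²(45.7°) = 316000 × 0.4878 = 154100 km².
Ratio = 6970 / 154100 ≈ 0.0452.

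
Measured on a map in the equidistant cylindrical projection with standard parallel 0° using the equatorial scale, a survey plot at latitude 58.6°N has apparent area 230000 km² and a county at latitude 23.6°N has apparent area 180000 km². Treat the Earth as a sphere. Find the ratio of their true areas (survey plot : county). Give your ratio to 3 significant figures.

0.726

Plate carrée has h = 1 and k = sec φ, giving areal scale sec φ; true area = (apparent area) · cos φ.
True area of survey plot: 230000 × cos(58.6°) = 230000 × 0.5210 = 119800 km².
True area of county: 180000 × cos(23.6°) = 180000 × 0.9164 = 164900 km².
Ratio = 119800 / 164900 ≈ 0.726.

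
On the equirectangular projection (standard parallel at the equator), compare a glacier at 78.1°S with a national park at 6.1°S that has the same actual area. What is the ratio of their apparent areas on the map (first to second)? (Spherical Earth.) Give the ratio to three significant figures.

4.82

For the equirectangular projection with φ₀ = 0 (plate carrée), h = 1 along meridians and k = sec φ along parallels.
Areal scale at 78.1°: h·k = 1.000 × 4.850 = 4.850.
Areal scale at 6.1°: h·k = 1.000 × 1.006 = 1.006.
Ratio = 4.850/1.006 ≈ 4.82.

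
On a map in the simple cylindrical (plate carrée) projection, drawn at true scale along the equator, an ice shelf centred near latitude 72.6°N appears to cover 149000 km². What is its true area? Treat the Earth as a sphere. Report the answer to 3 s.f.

Plate carrée maps x = Rλ, y = Rφ. The meridian scale is h = 1 and the parallel scale is k = 1/cos φ = sec φ.
Areal scale = h·k = 1 × sec φ; at 72.6°, h = 1.000, k = 3.344, so h·k = 3.344.
True area = apparent / (areal scale) = 149000 / 3.344 ≈ 44600 km².

44600 km²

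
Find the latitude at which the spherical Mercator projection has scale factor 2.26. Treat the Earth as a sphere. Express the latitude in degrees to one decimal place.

Mercator scale is k = sec φ = 1/cos φ.
1/cos φ = 2.26  ⇒  cos φ = 0.4425  ⇒  φ = arccos(0.4425) ≈ 63.7°.

63.7°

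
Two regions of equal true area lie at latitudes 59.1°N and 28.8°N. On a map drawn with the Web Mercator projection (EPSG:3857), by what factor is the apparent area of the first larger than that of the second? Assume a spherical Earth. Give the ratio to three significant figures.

Mercator is conformal with k = sec φ, so areal scale = k² = sec²φ.
At 59.1°: sec²(59.1°) = 1/0.5135² = 3.792.
At 28.8°: sec²(28.8°) = 1/0.8763² = 1.302.
Ratio = 3.792/1.302 = cos²(28.8°)/cos²(59.1°) ≈ 2.91.

2.91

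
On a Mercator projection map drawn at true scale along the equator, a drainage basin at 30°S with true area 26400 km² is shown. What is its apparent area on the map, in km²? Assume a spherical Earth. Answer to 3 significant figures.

Mercator is conformal, so the point scale is isotropic: h = k = sec φ = 1/cos φ.
Areal scale = k² = sec²φ = 1/cos²(30°) = 1/0.8660² = 1.333.
Apparent area = 26400 × 1.333 ≈ 35200 km².

35200 km²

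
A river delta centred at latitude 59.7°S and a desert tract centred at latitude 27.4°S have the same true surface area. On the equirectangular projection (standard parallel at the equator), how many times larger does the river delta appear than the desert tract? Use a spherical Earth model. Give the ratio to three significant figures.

Plate carrée maps x = Rλ, y = Rφ. The meridian scale is h = 1 and the parallel scale is k = 1/cos φ = sec φ.
Areal scale at 59.7°: h·k = 1.000 × 1.982 = 1.982.
Areal scale at 27.4°: h·k = 1.000 × 1.126 = 1.126.
Ratio = 1.982/1.126 ≈ 1.76.

1.76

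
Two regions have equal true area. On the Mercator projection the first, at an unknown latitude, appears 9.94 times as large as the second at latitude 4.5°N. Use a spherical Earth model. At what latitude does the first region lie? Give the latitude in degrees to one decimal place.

For equal true areas on Mercator, apparent areas scale as sec²φ, so the ratio is cos²φ₂ / cos²φ₁.
cos²φ₂ / cos²φ₁ = 9.94  ⇒  cos φ₁ = cos 4.5° / √9.94 = 0.9969/3.153 = 0.3162.
φ₁ = arccos(0.3162) ≈ 71.6°.

71.6°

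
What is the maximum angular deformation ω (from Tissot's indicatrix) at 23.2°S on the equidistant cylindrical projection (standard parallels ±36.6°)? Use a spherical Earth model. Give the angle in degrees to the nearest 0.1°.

7.7°

In the equirectangular projection with standard parallel φ₀ = 36.6° (x = Rλ cos φ₀, y = Rφ), meridians are true-scale (h = 1) and the parallel scale is k = cos φ₀ / cos φ.
At 23.2°: h = 1.000, k = 0.8734; principal scales a = 1.000, b = 0.8734.
sin(ω/2) = (a − b)/(a + b) = 0.1266/1.873 = 0.06755, so ω = 2 arcsin(0.06755) ≈ 7.7°.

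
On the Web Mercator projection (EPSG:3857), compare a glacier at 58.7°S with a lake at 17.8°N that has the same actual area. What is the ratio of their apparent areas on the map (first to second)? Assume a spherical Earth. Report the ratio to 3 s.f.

3.36

Mercator is conformal with k = sec φ, so areal scale = k² = sec²φ.
At 58.7°: sec²(58.7°) = 1/0.5195² = 3.705.
At 17.8°: sec²(17.8°) = 1/0.9521² = 1.103.
Ratio = 3.705/1.103 = cos²(17.8°)/cos²(58.7°) ≈ 3.36.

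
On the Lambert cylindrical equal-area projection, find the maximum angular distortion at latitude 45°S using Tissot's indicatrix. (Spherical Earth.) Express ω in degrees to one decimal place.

The Lambert cylindrical equal-area projection is the cylindrical equal-area projection with its standard parallel at the equator (φ₀ = 0). For cylindrical equal-area with standard parallel φ₀, h = cos φ / cos φ₀ and k = cos φ₀ / cos φ, so h·k = 1.
At 45°: h = 0.7071, k = 1.414; principal scales a = 1.414, b = 0.7071.
sin(ω/2) = (a − b)/(a + b) = 0.7071/2.121 = 0.3333, so ω = 2 arcsin(0.3333) ≈ 38.9°.

38.9°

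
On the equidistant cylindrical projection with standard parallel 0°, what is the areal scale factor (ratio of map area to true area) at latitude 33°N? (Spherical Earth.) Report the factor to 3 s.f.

Plate carrée maps x = Rλ, y = Rφ. The meridian scale is h = 1 and the parallel scale is k = 1/cos φ = sec φ.
Areal scale = h·k = 1 × sec φ; at 33°, h = 1.000, k = 1.192, so h·k = 1.192.

1.19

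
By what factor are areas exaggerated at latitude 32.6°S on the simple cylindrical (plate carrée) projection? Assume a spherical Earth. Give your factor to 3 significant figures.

Plate carrée maps x = Rλ, y = Rφ. The meridian scale is h = 1 and the parallel scale is k = 1/cos φ = sec φ.
Areal scale = h·k = 1 × sec φ; at 32.6°, h = 1.000, k = 1.187, so h·k = 1.187.

1.19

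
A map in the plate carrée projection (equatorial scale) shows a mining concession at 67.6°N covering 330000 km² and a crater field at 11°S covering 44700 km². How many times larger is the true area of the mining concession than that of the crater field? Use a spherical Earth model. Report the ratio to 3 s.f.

2.87

On the plate carrée, areal scale = h·k = 1 × sec φ, so true area = apparent × cos φ.
True area of mining concession: 330000 × cos(67.6°) = 330000 × 0.3811 = 125800 km².
True area of crater field: 44700 × cos(11°) = 44700 × 0.9816 = 43880 km².
Ratio = 125800 / 43880 ≈ 2.87.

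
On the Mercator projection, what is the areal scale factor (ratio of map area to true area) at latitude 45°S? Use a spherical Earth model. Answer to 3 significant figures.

For Mercator, h = k = sec φ (a conformal cylindrical projection has a single point scale, 1/cos φ).
Areal scale = k² = sec²φ = 1/cos²(45°) = 1/0.7071² = 2.000.

2.00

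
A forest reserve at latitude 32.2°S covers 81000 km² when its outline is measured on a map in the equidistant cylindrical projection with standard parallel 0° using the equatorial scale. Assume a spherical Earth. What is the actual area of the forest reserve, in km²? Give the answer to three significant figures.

For the equirectangular projection with φ₀ = 0 (plate carrée), h = 1 along meridians and k = sec φ along parallels.
Areal scale = h·k = 1 × sec φ; at 32.2°, h = 1.000, k = 1.182, so h·k = 1.182.
True area = apparent / (areal scale) = 81000 / 1.182 ≈ 68500 km².

68500 km²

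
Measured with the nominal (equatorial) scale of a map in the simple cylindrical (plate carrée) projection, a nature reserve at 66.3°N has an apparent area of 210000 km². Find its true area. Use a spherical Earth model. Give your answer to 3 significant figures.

84400 km²

In the plate carrée (x = Rλ, y = Rφ), meridians are true-scale (h = 1) and parallels are stretched by k = sec φ.
Areal scale = h·k = 1 × sec φ; at 66.3°, h = 1.000, k = 2.488, so h·k = 2.488.
True area = apparent / (areal scale) = 210000 / 2.488 ≈ 84400 km².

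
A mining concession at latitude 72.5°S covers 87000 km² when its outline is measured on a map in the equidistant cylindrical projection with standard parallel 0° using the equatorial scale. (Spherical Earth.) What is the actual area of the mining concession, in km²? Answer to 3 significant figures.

26200 km²

In the plate carrée (x = Rλ, y = Rφ), meridians are true-scale (h = 1) and parallels are stretched by k = sec φ.
Areal scale = h·k = 1 × sec φ; at 72.5°, h = 1.000, k = 3.326, so h·k = 3.326.
True area = apparent / (areal scale) = 87000 / 3.326 ≈ 26200 km².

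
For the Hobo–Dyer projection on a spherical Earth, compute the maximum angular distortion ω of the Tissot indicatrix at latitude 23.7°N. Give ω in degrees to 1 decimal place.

16.4°

The Hobo–Dyer projection is cylindrical equal-area with φ₀ = 37.5°. A cylindrical equal-area projection with standard parallel φ₀ has meridian scale h = cos φ / cos φ₀ and parallel scale k = cos φ₀ / cos φ (so areas are preserved, h·k = 1).
At 23.7°: h = 1.154, k = 0.8664; principal scales a = 1.154, b = 0.8664.
sin(ω/2) = (a − b)/(a + b) = 0.2877/2.021 = 0.1424, so ω = 2 arcsin(0.1424) ≈ 16.4°.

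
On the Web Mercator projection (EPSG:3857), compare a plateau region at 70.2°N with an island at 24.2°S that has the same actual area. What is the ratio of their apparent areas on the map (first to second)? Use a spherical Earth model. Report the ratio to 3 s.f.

Mercator is conformal with k = sec φ, so areal scale = k² = sec²φ.
At 70.2°: sec²(70.2°) = 1/0.3387² = 8.715.
At 24.2°: sec²(24.2°) = 1/0.9121² = 1.202.
Ratio = 8.715/1.202 = cos²(24.2°)/cos²(70.2°) ≈ 7.25.

7.25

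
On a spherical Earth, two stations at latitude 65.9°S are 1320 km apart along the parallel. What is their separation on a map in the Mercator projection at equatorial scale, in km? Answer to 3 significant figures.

For Mercator, h = k = sec φ (a conformal cylindrical projection has a single point scale, 1/cos φ).
Along the parallel, k = sec 65.9° = 1/0.4083 = 2.449.
Map distance = 1320 × 2.449 ≈ 3230 km.

3230 km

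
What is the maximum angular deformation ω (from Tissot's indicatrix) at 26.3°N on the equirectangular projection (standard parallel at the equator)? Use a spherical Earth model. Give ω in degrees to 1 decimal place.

6.3°

Plate carrée maps x = Rλ, y = Rφ. The meridian scale is h = 1 and the parallel scale is k = 1/cos φ = sec φ.
At 26.3°: h = 1.000, k = 1.115; principal scales a = 1.115, b = 1.000.
sin(ω/2) = (a − b)/(a + b) = 0.1155/2.115 = 0.05458, so ω = 2 arcsin(0.05458) ≈ 6.3°.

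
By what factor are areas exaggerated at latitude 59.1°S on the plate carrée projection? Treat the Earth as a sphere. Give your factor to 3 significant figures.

1.95

Plate carrée maps x = Rλ, y = Rφ. The meridian scale is h = 1 and the parallel scale is k = 1/cos φ = sec φ.
Areal scale = h·k = 1 × sec φ; at 59.1°, h = 1.000, k = 1.947, so h·k = 1.947.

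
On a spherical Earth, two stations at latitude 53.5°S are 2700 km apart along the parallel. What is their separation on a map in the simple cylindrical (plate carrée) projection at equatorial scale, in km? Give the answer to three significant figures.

In the plate carrée (x = Rλ, y = Rφ), meridians are true-scale (h = 1) and parallels are stretched by k = sec φ.
Along the parallel, k = sec 53.5° = 1/0.5948 = 1.681.
Map distance = 2700 × 1.681 ≈ 4540 km.

4540 km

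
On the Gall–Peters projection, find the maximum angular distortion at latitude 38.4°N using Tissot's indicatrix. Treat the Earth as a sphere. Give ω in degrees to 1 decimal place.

11.8°

The Gall–Peters projection is cylindrical equal-area with φ₀ = 45°. A cylindrical equal-area projection with standard parallel φ₀ has meridian scale h = cos φ / cos φ₀ and parallel scale k = cos φ₀ / cos φ (so areas are preserved, h·k = 1).
At 38.4°: h = 1.108, k = 0.9023; principal scales a = 1.108, b = 0.9023.
sin(ω/2) = (a − b)/(a + b) = 0.2060/2.011 = 0.1025, so ω = 2 arcsin(0.1025) ≈ 11.8°.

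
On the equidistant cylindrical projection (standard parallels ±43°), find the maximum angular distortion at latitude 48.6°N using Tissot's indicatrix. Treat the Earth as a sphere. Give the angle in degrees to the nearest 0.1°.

The equidistant cylindrical projection with φ₀ = 43° has h = 1 (meridians true) and k = cos φ₀ / cos φ along parallels.
At 48.6°: h = 1.000, k = 1.106; principal scales a = 1.106, b = 1.000.
sin(ω/2) = (a − b)/(a + b) = 0.1059/2.106 = 0.05029, so ω = 2 arcsin(0.05029) ≈ 5.8°.

5.8°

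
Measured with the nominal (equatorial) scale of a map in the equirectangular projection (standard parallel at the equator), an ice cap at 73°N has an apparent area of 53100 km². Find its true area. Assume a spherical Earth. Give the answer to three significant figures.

In the plate carrée (x = Rλ, y = Rφ), meridians are true-scale (h = 1) and parallels are stretched by k = sec φ.
Areal scale = h·k = 1 × sec φ; at 73°, h = 1.000, k = 3.420, so h·k = 3.420.
True area = apparent / (areal scale) = 53100 / 3.420 ≈ 15500 km².

15500 km²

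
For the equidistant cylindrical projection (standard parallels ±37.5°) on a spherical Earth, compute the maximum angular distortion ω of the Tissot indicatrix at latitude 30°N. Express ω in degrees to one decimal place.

In the equirectangular projection with standard parallel φ₀ = 37.5° (x = Rλ cos φ₀, y = Rφ), meridians are true-scale (h = 1) and the parallel scale is k = cos φ₀ / cos φ.
At 30°: h = 1.000, k = 0.9161; principal scales a = 1.000, b = 0.9161.
sin(ω/2) = (a − b)/(a + b) = 0.08391/1.916 = 0.04379, so ω = 2 arcsin(0.04379) ≈ 5.0°.

5.0°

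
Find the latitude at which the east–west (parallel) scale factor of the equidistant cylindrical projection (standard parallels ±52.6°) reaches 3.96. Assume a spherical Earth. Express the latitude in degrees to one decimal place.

81.2°

In the equirectangular projection with standard parallel φ₀ = 52.6° (x = Rλ cos φ₀, y = Rφ), meridians are true-scale (h = 1) and the parallel scale is k = cos φ₀ / cos φ.
k = cos φ₀ / cos φ = 3.96  ⇒  cos φ = cos 52.6° / 3.96 = 0.1534.
φ = arccos(0.1534) ≈ 81.2°.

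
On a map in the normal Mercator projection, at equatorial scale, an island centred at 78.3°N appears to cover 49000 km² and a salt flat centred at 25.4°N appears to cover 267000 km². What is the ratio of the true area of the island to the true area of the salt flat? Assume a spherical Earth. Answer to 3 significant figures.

0.00925

Since Mercator area scale is 1/cos²φ, the true area equals the apparent area multiplied by cos²φ.
True area of island: 49000 × cos²(78.3°) = 49000 × 0.04112 = 2015 km².
True area of salt flat: 267000 × cos²(25.4°) = 267000 × 0.8160 = 217900 km².
Ratio = 2015 / 217900 ≈ 0.00925.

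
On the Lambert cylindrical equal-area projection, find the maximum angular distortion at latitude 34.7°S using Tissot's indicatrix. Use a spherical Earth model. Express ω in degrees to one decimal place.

22.3°

The Lambert cylindrical equal-area projection is the cylindrical equal-area projection with its standard parallel at the equator (φ₀ = 0). A cylindrical equal-area projection with standard parallel φ₀ has meridian scale h = cos φ / cos φ₀ and parallel scale k = cos φ₀ / cos φ (so areas are preserved, h·k = 1).
At 34.7°: h = 0.8221, k = 1.216; principal scales a = 1.216, b = 0.8221.
sin(ω/2) = (a − b)/(a + b) = 0.3942/2.038 = 0.1934, so ω = 2 arcsin(0.1934) ≈ 22.3°.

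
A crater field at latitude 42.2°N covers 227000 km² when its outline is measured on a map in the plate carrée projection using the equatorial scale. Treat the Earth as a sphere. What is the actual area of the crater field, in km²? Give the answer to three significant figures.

For the equirectangular projection with φ₀ = 0 (plate carrée), h = 1 along meridians and k = sec φ along parallels.
Areal scale = h·k = 1 × sec φ; at 42.2°, h = 1.000, k = 1.350, so h·k = 1.350.
True area = apparent / (areal scale) = 227000 / 1.350 ≈ 168000 km².

168000 km²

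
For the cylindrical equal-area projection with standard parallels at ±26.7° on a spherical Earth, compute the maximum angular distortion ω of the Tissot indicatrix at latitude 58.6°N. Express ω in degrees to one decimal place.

59.0°

Cylindrical equal-area (φ₀ = 26.7°): h = cos φ / cos 26.7° along meridians, k = cos 26.7° / cos φ along parallels; h·k = 1.
At 58.6°: h = 0.5832, k = 1.715; principal scales a = 1.715, b = 0.5832.
sin(ω/2) = (a − b)/(a + b) = 1.131/2.298 = 0.4924, so ω = 2 arcsin(0.4924) ≈ 59.0°.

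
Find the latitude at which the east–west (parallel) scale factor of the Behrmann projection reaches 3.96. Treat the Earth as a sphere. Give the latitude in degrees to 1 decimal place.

The Behrmann projection is cylindrical equal-area with φ₀ = 30°. Cylindrical equal-area (φ₀ = 30°): h = cos φ / cos 30° along meridians, k = cos 30° / cos φ along parallels; h·k = 1.
k = cos φ₀ / cos φ = 3.96  ⇒  cos φ = cos 30° / 3.96 = 0.2187.
φ = arccos(0.2187) ≈ 77.4°.

77.4°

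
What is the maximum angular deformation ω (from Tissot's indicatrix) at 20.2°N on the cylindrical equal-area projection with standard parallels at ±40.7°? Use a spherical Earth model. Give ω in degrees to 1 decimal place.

A cylindrical equal-area projection with standard parallel φ₀ has meridian scale h = cos φ / cos φ₀ and parallel scale k = cos φ₀ / cos φ (so areas are preserved, h·k = 1).
At 20.2°: h = 1.238, k = 0.8078; principal scales a = 1.238, b = 0.8078.
sin(ω/2) = (a − b)/(a + b) = 0.4301/2.046 = 0.2102, so ω = 2 arcsin(0.2102) ≈ 24.3°.

24.3°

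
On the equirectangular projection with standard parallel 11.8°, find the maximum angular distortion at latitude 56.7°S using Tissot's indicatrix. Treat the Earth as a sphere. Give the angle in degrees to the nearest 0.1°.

32.7°

With standard parallel φ₀ = 11.8°, the equirectangular projection gives x = Rλ cos φ₀, y = Rφ, so h = 1 and k = cos 11.8° / cos φ.
At 56.7°: h = 1.000, k = 1.783; principal scales a = 1.783, b = 1.000.
sin(ω/2) = (a − b)/(a + b) = 0.7829/2.783 = 0.2813, so ω = 2 arcsin(0.2813) ≈ 32.7°.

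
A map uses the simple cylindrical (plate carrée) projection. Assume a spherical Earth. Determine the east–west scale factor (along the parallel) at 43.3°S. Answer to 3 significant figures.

1.37

In the plate carrée (x = Rλ, y = Rφ), meridians are true-scale (h = 1) and parallels are stretched by k = sec φ.
k = 1/cos 43.3° = 1/0.7278 = 1.374.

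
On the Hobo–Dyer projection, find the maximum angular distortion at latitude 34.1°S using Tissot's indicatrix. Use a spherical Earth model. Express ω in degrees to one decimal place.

4.9°

Hobo–Dyer is a cylindrical equal-area projection with standard parallels at ±37.5°. Cylindrical equal-area (φ₀ = 37.5°): h = cos φ / cos 37.5° along meridians, k = cos 37.5° / cos φ along parallels; h·k = 1.
At 34.1°: h = 1.044, k = 0.9581; principal scales a = 1.044, b = 0.9581.
sin(ω/2) = (a − b)/(a + b) = 0.08566/2.002 = 0.04279, so ω = 2 arcsin(0.04279) ≈ 4.9°.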